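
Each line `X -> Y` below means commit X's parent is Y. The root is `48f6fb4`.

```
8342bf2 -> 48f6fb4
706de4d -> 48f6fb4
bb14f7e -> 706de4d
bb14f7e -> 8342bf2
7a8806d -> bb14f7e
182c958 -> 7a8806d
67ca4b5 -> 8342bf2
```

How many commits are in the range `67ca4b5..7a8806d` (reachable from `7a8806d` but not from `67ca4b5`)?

3

Reachable from 7a8806d: {48f6fb4, 706de4d, 7a8806d, 8342bf2, bb14f7e}.
Reachable from 67ca4b5: {48f6fb4, 67ca4b5, 8342bf2}.
In 7a8806d's history but not 67ca4b5's: {706de4d, 7a8806d, bb14f7e} — 3 commits.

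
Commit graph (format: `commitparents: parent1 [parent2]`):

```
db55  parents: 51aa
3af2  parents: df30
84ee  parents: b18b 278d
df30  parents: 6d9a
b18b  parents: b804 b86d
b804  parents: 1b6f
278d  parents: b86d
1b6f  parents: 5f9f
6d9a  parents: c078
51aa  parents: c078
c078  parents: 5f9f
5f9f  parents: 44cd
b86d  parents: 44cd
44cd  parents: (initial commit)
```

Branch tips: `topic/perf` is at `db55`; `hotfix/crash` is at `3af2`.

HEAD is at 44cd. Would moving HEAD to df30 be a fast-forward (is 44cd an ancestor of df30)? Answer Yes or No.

A fast-forward from 44cd to df30 is possible iff 44cd is an ancestor of df30.
Ancestors of df30: {44cd, 5f9f, 6d9a, c078, df30}.
44cd is among them, so fast-forward is possible.

Yes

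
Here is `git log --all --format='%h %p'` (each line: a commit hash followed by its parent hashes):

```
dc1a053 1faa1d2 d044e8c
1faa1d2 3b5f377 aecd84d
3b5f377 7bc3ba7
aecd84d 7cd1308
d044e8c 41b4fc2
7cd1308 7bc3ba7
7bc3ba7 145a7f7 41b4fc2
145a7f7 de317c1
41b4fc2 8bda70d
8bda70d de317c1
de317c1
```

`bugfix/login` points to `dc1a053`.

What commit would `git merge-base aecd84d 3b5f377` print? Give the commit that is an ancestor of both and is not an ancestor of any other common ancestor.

Ancestors of aecd84d: {145a7f7, 41b4fc2, 7bc3ba7, 7cd1308, 8bda70d, aecd84d, de317c1}.
Ancestors of 3b5f377: {145a7f7, 3b5f377, 41b4fc2, 7bc3ba7, 8bda70d, de317c1}.
Common ancestors: {145a7f7, 41b4fc2, 7bc3ba7, 8bda70d, de317c1}.
Among these, 7bc3ba7 is not an ancestor of any other common ancestor — it is the merge base.

7bc3ba7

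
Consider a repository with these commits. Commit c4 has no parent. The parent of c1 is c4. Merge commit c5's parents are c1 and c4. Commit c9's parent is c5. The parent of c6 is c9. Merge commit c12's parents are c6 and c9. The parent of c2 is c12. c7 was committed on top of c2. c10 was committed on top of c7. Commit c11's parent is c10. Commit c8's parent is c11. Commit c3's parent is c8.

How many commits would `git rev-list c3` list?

Walking parent pointers from c3: reachable set = {c1, c10, c11, c12, c2, c3, c4, c5, c6, c7, c8, c9}.
That is 12 commits.

12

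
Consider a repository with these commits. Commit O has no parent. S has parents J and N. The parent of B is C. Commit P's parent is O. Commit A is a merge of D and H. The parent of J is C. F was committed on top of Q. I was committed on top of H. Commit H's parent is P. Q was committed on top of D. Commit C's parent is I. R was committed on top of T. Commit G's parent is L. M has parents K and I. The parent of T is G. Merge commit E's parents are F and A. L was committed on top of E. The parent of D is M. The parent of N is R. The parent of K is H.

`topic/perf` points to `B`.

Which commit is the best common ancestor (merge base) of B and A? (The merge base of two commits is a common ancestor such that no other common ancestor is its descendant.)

Ancestors of B: {B, C, H, I, O, P}.
Ancestors of A: {A, D, H, I, K, M, O, P}.
Common ancestors: {H, I, O, P}.
Among these, I is not an ancestor of any other common ancestor — it is the merge base.

I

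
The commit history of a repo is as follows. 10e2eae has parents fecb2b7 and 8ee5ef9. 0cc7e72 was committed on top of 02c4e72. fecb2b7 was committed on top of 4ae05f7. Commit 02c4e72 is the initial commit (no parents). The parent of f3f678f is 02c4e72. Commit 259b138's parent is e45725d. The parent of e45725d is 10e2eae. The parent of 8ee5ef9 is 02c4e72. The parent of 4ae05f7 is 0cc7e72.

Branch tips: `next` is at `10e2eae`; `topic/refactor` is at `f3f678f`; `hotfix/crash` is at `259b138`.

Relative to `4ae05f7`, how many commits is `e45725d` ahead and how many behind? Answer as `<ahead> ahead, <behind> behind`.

Reachable from e45725d: {02c4e72, 0cc7e72, 10e2eae, 4ae05f7, 8ee5ef9, e45725d, fecb2b7}.
Reachable from 4ae05f7: {02c4e72, 0cc7e72, 4ae05f7}.
Only in e45725d's history (ahead): {10e2eae, 8ee5ef9, e45725d, fecb2b7} — 4.
Only in 4ae05f7's history (behind): {} — 0.

4 ahead, 0 behind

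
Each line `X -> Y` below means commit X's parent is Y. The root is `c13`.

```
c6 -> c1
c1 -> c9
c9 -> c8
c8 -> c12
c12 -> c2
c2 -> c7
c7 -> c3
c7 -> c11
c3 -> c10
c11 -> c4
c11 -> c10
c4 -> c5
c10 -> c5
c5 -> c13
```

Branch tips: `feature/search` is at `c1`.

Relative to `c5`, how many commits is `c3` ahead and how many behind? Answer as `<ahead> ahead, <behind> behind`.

2 ahead, 0 behind

Reachable from c3: {c10, c13, c3, c5}.
Reachable from c5: {c13, c5}.
Only in c3's history (ahead): {c10, c3} — 2.
Only in c5's history (behind): {} — 0.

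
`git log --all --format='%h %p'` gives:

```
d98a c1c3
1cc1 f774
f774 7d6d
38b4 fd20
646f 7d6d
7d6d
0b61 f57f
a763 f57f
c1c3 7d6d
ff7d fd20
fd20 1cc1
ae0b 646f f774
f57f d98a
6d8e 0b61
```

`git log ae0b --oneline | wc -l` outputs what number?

Walking parent pointers from ae0b: reachable set = {646f, 7d6d, ae0b, f774}.
That is 4 commits.

4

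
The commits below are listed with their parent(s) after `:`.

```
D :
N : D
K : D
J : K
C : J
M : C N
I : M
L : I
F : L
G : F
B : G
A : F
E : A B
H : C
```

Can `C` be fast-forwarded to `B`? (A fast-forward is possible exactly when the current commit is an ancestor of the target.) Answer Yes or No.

A fast-forward from C to B is possible iff C is an ancestor of B.
Ancestors of B: {B, C, D, F, G, I, J, K, L, M, N}.
C is among them, so fast-forward is possible.

Yes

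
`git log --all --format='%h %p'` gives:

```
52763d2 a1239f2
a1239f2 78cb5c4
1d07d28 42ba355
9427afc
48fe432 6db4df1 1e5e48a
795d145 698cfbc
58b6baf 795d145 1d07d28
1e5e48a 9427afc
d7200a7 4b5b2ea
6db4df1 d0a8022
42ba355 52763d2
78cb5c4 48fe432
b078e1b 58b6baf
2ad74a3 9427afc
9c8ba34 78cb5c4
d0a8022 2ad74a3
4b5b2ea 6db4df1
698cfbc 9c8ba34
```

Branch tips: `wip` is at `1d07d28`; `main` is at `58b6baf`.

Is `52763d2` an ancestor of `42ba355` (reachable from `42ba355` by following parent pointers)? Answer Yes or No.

Ancestors of 42ba355 (commits reachable by following parents): {1e5e48a, 2ad74a3, 42ba355, 48fe432, 52763d2, 6db4df1, 78cb5c4, 9427afc, a1239f2, d0a8022}.
52763d2 is in that set, so it is an ancestor of 42ba355.

Yes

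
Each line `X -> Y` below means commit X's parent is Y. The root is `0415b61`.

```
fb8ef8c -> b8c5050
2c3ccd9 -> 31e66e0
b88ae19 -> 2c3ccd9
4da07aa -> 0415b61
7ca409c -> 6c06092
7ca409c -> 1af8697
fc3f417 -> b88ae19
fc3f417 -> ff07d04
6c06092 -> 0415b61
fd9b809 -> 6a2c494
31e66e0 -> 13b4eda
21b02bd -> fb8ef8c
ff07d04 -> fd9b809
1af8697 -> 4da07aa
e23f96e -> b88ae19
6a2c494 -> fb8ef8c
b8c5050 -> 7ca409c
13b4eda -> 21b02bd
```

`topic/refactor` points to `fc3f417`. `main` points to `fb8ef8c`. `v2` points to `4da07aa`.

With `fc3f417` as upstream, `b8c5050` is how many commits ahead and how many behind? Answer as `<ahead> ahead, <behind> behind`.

Reachable from b8c5050: {0415b61, 1af8697, 4da07aa, 6c06092, 7ca409c, b8c5050}.
Reachable from fc3f417: {0415b61, 13b4eda, 1af8697, 21b02bd, 2c3ccd9, 31e66e0, 4da07aa, 6a2c494, 6c06092, 7ca409c, b88ae19, b8c5050, fb8ef8c, fc3f417, fd9b809, ff07d04}.
Only in b8c5050's history (ahead): {} — 0.
Only in fc3f417's history (behind): {13b4eda, 21b02bd, 2c3ccd9, 31e66e0, 6a2c494, b88ae19, fb8ef8c, fc3f417, fd9b809, ff07d04} — 10.

0 ahead, 10 behind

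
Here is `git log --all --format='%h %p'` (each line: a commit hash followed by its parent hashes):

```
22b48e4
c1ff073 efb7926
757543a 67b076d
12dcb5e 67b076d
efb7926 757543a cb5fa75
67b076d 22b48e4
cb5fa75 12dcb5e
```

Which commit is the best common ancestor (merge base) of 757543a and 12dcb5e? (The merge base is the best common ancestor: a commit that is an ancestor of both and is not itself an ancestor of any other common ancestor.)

67b076d

Ancestors of 757543a: {22b48e4, 67b076d, 757543a}.
Ancestors of 12dcb5e: {12dcb5e, 22b48e4, 67b076d}.
Common ancestors: {22b48e4, 67b076d}.
Among these, 67b076d is not an ancestor of any other common ancestor — it is the merge base.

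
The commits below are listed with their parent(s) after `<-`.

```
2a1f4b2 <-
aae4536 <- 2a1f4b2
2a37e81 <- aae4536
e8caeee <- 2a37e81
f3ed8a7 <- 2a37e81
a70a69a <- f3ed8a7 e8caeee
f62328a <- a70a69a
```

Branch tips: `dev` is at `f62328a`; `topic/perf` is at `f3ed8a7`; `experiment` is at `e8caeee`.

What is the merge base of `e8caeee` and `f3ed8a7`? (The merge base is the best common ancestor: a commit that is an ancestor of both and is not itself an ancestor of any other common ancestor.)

2a37e81

Ancestors of e8caeee: {2a1f4b2, 2a37e81, aae4536, e8caeee}.
Ancestors of f3ed8a7: {2a1f4b2, 2a37e81, aae4536, f3ed8a7}.
Common ancestors: {2a1f4b2, 2a37e81, aae4536}.
Among these, 2a37e81 is not an ancestor of any other common ancestor — it is the merge base.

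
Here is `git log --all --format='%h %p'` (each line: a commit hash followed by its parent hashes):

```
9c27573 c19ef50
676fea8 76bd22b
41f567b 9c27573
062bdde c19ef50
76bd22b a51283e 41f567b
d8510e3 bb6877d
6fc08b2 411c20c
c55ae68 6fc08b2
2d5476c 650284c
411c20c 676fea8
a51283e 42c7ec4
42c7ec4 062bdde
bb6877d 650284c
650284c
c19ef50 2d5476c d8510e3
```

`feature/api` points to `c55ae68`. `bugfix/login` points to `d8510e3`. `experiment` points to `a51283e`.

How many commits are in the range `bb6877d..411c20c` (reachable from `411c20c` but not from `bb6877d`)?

11

Reachable from 411c20c: {062bdde, 2d5476c, 411c20c, 41f567b, 42c7ec4, 650284c, 676fea8, 76bd22b, 9c27573, a51283e, bb6877d, c19ef50, d8510e3}.
Reachable from bb6877d: {650284c, bb6877d}.
In 411c20c's history but not bb6877d's: {062bdde, 2d5476c, 411c20c, 41f567b, 42c7ec4, 676fea8, 76bd22b, 9c27573, a51283e, c19ef50, d8510e3} — 11 commits.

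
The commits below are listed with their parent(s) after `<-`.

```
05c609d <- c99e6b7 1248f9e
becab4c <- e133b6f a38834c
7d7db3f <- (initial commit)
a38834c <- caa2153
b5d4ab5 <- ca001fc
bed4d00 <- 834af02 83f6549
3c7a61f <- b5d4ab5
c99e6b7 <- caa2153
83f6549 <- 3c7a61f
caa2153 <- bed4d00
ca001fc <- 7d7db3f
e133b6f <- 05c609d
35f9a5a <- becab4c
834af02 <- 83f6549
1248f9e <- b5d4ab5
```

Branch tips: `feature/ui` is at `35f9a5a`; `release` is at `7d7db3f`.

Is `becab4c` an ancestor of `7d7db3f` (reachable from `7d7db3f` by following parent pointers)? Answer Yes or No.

Ancestors of 7d7db3f: {7d7db3f}.
becab4c is not in that set, so it is not an ancestor of 7d7db3f.

No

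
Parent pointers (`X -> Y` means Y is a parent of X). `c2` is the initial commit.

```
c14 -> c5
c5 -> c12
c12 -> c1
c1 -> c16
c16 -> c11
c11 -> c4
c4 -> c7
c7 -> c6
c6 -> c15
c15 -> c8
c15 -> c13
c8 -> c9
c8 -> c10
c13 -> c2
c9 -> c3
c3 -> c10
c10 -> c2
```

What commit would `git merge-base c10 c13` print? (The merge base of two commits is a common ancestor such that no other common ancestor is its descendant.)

Ancestors of c10: {c10, c2}.
Ancestors of c13: {c13, c2}.
Common ancestors: {c2}.
The only common ancestor is c2, so it is the merge base.

c2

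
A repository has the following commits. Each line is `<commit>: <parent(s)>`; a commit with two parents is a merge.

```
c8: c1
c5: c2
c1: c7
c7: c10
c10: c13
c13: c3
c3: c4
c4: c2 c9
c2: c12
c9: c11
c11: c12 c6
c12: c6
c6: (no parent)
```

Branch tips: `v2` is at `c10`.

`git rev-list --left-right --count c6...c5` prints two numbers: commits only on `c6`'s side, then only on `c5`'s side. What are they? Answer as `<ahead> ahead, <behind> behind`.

0 ahead, 3 behind

Reachable from c6: {c6}.
Reachable from c5: {c12, c2, c5, c6}.
Only in c6's history (ahead): {} — 0.
Only in c5's history (behind): {c12, c2, c5} — 3.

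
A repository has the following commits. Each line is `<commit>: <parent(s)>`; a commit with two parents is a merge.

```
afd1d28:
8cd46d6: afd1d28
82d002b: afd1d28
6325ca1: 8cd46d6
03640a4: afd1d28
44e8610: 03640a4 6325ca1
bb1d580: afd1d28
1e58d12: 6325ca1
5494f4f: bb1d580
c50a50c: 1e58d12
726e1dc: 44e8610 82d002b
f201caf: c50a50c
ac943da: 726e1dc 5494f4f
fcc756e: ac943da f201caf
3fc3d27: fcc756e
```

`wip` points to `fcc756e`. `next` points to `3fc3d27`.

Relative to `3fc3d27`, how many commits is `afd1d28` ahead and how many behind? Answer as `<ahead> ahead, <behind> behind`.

0 ahead, 14 behind

Reachable from afd1d28: {afd1d28}.
Reachable from 3fc3d27: {03640a4, 1e58d12, 3fc3d27, 44e8610, 5494f4f, 6325ca1, 726e1dc, 82d002b, 8cd46d6, ac943da, afd1d28, bb1d580, c50a50c, f201caf, fcc756e}.
Only in afd1d28's history (ahead): {} — 0.
Only in 3fc3d27's history (behind): {03640a4, 1e58d12, 3fc3d27, 44e8610, 5494f4f, 6325ca1, 726e1dc, 82d002b, 8cd46d6, ac943da, bb1d580, c50a50c, f201caf, fcc756e} — 14.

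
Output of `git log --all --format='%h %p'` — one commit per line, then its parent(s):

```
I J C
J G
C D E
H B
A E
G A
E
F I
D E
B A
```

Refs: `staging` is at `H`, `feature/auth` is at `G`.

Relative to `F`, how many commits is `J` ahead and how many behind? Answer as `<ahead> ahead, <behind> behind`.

Reachable from J: {A, E, G, J}.
Reachable from F: {A, C, D, E, F, G, I, J}.
Only in J's history (ahead): {} — 0.
Only in F's history (behind): {C, D, F, I} — 4.

0 ahead, 4 behind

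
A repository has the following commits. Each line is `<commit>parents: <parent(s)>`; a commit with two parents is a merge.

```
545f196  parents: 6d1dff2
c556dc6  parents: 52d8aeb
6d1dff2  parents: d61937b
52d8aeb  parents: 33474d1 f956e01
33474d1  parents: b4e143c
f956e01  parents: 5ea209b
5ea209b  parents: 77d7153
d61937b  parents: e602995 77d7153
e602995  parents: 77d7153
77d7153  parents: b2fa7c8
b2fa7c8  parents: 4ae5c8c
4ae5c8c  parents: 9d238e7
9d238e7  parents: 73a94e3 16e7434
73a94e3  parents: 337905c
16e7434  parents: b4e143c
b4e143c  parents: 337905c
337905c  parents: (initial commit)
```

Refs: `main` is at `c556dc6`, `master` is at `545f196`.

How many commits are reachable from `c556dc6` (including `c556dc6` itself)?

13

Walking parent pointers from c556dc6: reachable set = {16e7434, 33474d1, 337905c, 4ae5c8c, 52d8aeb, 5ea209b, 73a94e3, 77d7153, 9d238e7, b2fa7c8, b4e143c, c556dc6, f956e01}.
That is 13 commits.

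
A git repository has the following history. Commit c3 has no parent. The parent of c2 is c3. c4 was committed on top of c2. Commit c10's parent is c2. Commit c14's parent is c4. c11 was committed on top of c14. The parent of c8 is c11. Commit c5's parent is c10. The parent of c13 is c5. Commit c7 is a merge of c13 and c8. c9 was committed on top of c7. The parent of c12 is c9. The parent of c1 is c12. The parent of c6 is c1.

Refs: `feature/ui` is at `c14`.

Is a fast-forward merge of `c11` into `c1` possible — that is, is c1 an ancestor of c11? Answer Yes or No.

A fast-forward from c1 to c11 is possible iff c1 is an ancestor of c11.
Ancestors of c11: {c11, c14, c2, c3, c4}.
c1 is not among them, so fast-forward is not possible.

No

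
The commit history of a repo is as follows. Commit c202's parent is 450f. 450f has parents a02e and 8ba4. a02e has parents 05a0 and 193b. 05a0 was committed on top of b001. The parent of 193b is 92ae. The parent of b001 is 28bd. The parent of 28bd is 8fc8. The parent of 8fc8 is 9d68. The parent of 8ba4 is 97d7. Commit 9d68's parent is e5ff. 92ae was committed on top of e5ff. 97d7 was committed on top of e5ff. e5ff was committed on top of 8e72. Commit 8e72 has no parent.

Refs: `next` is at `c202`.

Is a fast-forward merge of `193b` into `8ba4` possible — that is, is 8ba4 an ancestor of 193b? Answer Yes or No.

A fast-forward from 8ba4 to 193b is possible iff 8ba4 is an ancestor of 193b.
Ancestors of 193b: {193b, 8e72, 92ae, e5ff}.
8ba4 is not among them, so fast-forward is not possible.

No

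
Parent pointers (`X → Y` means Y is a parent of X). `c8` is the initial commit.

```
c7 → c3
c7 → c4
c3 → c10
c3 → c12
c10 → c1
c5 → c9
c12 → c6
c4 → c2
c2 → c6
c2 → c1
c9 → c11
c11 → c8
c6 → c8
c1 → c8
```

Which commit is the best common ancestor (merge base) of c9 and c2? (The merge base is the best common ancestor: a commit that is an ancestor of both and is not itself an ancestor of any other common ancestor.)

c8

Ancestors of c9: {c11, c8, c9}.
Ancestors of c2: {c1, c2, c6, c8}.
Common ancestors: {c8}.
The only common ancestor is c8, so it is the merge base.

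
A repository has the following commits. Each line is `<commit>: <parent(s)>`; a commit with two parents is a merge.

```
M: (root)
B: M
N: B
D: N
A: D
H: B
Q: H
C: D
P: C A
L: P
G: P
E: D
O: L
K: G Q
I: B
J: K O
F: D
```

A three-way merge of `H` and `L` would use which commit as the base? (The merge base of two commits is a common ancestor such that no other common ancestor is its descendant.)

B

Ancestors of H: {B, H, M}.
Ancestors of L: {A, B, C, D, L, M, N, P}.
Common ancestors: {B, M}.
Among these, B is not an ancestor of any other common ancestor — it is the merge base.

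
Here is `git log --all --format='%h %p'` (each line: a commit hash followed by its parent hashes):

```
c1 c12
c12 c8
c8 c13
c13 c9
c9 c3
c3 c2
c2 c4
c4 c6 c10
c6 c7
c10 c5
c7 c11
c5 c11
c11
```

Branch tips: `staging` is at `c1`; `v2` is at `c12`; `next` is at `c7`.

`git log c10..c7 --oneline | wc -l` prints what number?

Reachable from c7: {c11, c7}.
Reachable from c10: {c10, c11, c5}.
In c7's history but not c10's: {c7} — 1 commit.

1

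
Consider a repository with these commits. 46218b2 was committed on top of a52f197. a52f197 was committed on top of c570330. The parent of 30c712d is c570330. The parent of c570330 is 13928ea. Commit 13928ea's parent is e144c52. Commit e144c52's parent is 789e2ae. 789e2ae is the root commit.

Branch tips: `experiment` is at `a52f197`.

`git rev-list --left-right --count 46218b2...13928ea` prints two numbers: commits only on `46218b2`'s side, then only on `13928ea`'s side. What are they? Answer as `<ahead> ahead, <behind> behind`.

Reachable from 46218b2: {13928ea, 46218b2, 789e2ae, a52f197, c570330, e144c52}.
Reachable from 13928ea: {13928ea, 789e2ae, e144c52}.
Only in 46218b2's history (ahead): {46218b2, a52f197, c570330} — 3.
Only in 13928ea's history (behind): {} — 0.

3 ahead, 0 behind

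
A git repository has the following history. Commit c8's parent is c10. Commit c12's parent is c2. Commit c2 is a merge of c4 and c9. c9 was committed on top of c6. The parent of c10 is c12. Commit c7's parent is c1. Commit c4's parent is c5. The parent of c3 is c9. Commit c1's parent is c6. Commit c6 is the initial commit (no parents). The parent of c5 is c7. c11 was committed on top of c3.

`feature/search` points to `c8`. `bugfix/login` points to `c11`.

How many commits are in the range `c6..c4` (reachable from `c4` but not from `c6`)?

4

Reachable from c4: {c1, c4, c5, c6, c7}.
Reachable from c6: {c6}.
In c4's history but not c6's: {c1, c4, c5, c7} — 4 commits.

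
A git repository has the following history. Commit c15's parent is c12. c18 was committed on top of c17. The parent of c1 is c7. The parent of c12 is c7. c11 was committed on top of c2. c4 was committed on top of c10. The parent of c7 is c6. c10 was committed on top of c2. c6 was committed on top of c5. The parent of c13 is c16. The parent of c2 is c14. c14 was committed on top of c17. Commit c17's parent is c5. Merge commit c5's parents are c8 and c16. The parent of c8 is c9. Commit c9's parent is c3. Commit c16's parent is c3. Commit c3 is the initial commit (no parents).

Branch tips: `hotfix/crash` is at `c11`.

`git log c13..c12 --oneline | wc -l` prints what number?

Reachable from c12: {c12, c16, c3, c5, c6, c7, c8, c9}.
Reachable from c13: {c13, c16, c3}.
In c12's history but not c13's: {c12, c5, c6, c7, c8, c9} — 6 commits.

6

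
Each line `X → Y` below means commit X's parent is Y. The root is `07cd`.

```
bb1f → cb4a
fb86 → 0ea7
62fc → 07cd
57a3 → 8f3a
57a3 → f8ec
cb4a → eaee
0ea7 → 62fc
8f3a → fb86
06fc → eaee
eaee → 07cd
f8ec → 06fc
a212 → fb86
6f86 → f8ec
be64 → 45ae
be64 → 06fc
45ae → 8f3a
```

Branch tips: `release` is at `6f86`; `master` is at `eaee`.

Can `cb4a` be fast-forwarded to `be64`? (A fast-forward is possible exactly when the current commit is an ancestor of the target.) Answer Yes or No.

A fast-forward from cb4a to be64 is possible iff cb4a is an ancestor of be64.
Ancestors of be64: {06fc, 07cd, 0ea7, 45ae, 62fc, 8f3a, be64, eaee, fb86}.
cb4a is not among them, so fast-forward is not possible.

No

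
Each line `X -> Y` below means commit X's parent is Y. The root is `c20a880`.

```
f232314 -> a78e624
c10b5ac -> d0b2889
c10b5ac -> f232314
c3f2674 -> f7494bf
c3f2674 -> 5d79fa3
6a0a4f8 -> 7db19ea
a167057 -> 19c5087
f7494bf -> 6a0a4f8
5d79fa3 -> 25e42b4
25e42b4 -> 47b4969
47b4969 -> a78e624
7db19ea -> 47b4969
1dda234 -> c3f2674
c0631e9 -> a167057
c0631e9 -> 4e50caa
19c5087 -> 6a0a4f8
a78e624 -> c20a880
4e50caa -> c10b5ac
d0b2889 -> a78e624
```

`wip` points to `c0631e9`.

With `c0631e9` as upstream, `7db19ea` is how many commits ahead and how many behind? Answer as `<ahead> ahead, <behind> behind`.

Reachable from 7db19ea: {47b4969, 7db19ea, a78e624, c20a880}.
Reachable from c0631e9: {19c5087, 47b4969, 4e50caa, 6a0a4f8, 7db19ea, a167057, a78e624, c0631e9, c10b5ac, c20a880, d0b2889, f232314}.
Only in 7db19ea's history (ahead): {} — 0.
Only in c0631e9's history (behind): {19c5087, 4e50caa, 6a0a4f8, a167057, c0631e9, c10b5ac, d0b2889, f232314} — 8.

0 ahead, 8 behind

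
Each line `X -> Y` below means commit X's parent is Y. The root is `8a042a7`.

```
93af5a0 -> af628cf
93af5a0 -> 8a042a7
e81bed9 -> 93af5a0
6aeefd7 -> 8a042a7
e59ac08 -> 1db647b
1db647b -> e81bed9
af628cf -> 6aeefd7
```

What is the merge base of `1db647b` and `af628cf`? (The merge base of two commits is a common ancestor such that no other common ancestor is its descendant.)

af628cf

Ancestors of 1db647b: {1db647b, 6aeefd7, 8a042a7, 93af5a0, af628cf, e81bed9}.
Ancestors of af628cf: {6aeefd7, 8a042a7, af628cf}.
Common ancestors: {6aeefd7, 8a042a7, af628cf}.
Among these, af628cf is not an ancestor of any other common ancestor — it is the merge base.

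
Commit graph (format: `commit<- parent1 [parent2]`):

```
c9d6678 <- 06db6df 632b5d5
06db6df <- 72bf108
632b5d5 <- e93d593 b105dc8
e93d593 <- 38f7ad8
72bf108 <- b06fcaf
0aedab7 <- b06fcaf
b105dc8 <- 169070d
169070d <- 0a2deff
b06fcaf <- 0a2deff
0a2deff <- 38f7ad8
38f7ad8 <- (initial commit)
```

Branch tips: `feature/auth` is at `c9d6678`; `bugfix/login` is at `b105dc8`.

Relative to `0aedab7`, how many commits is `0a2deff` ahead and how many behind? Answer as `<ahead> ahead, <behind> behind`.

0 ahead, 2 behind

Reachable from 0a2deff: {0a2deff, 38f7ad8}.
Reachable from 0aedab7: {0a2deff, 0aedab7, 38f7ad8, b06fcaf}.
Only in 0a2deff's history (ahead): {} — 0.
Only in 0aedab7's history (behind): {0aedab7, b06fcaf} — 2.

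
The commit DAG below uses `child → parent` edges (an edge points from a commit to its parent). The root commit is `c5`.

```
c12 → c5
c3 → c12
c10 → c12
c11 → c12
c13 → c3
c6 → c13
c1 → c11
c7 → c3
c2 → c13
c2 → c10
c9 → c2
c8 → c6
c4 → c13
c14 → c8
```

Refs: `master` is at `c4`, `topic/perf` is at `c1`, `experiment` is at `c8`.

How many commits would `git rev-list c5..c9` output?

6

Reachable from c9: {c10, c12, c13, c2, c3, c5, c9}.
Reachable from c5: {c5}.
In c9's history but not c5's: {c10, c12, c13, c2, c3, c9} — 6 commits.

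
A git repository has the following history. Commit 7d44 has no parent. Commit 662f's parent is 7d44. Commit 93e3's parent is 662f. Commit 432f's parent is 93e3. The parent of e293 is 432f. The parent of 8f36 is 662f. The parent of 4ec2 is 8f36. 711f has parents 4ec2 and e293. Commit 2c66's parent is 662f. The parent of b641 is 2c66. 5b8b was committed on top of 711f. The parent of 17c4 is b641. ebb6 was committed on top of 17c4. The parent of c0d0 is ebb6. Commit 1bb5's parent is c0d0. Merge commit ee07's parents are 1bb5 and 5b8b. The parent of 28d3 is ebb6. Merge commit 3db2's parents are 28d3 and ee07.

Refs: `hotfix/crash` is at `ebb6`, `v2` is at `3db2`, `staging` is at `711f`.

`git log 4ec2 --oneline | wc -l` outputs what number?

4

Walking parent pointers from 4ec2: reachable set = {4ec2, 662f, 7d44, 8f36}.
That is 4 commits.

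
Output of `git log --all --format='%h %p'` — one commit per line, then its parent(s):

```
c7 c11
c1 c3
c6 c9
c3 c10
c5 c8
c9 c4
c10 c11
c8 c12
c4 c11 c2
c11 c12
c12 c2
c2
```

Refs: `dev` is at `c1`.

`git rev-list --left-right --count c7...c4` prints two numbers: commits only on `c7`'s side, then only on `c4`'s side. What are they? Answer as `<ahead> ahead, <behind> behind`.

Reachable from c7: {c11, c12, c2, c7}.
Reachable from c4: {c11, c12, c2, c4}.
Only in c7's history (ahead): {c7} — 1.
Only in c4's history (behind): {c4} — 1.

1 ahead, 1 behind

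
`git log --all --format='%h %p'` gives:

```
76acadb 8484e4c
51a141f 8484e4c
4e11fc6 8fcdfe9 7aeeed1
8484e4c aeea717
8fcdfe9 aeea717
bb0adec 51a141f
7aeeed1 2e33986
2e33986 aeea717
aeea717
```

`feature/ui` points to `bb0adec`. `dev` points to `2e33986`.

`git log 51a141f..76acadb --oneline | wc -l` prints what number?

Reachable from 76acadb: {76acadb, 8484e4c, aeea717}.
Reachable from 51a141f: {51a141f, 8484e4c, aeea717}.
In 76acadb's history but not 51a141f's: {76acadb} — 1 commit.

1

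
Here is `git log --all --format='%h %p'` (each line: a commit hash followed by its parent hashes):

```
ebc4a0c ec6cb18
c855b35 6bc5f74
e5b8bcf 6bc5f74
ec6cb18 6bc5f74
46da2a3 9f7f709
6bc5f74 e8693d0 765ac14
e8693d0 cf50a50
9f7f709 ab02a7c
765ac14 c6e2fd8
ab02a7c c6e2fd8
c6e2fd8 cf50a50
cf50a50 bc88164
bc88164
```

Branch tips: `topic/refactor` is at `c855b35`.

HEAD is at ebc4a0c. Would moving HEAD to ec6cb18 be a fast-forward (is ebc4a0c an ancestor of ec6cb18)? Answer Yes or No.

No

A fast-forward from ebc4a0c to ec6cb18 is possible iff ebc4a0c is an ancestor of ec6cb18.
Ancestors of ec6cb18: {6bc5f74, 765ac14, bc88164, c6e2fd8, cf50a50, e8693d0, ec6cb18}.
ebc4a0c is not among them, so fast-forward is not possible.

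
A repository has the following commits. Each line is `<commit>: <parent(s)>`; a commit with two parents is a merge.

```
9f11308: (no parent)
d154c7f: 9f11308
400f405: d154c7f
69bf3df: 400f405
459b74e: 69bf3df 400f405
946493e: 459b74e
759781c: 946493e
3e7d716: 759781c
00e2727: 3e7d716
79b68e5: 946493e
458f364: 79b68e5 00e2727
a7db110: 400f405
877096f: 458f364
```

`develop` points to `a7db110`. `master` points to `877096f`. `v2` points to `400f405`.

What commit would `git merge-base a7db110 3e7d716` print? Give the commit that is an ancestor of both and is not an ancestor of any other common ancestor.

400f405

Ancestors of a7db110: {400f405, 9f11308, a7db110, d154c7f}.
Ancestors of 3e7d716: {3e7d716, 400f405, 459b74e, 69bf3df, 759781c, 946493e, 9f11308, d154c7f}.
Common ancestors: {400f405, 9f11308, d154c7f}.
Among these, 400f405 is not an ancestor of any other common ancestor — it is the merge base.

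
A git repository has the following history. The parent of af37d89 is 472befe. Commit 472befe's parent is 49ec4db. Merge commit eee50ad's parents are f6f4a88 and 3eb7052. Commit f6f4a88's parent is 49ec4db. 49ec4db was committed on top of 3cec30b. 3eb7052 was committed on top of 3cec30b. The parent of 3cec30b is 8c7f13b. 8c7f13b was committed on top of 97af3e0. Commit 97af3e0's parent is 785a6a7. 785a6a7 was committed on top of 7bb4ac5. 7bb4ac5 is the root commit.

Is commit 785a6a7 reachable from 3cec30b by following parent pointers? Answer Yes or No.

Ancestors of 3cec30b (commits reachable by following parents): {3cec30b, 785a6a7, 7bb4ac5, 8c7f13b, 97af3e0}.
785a6a7 is in that set, so it is an ancestor of 3cec30b.

Yes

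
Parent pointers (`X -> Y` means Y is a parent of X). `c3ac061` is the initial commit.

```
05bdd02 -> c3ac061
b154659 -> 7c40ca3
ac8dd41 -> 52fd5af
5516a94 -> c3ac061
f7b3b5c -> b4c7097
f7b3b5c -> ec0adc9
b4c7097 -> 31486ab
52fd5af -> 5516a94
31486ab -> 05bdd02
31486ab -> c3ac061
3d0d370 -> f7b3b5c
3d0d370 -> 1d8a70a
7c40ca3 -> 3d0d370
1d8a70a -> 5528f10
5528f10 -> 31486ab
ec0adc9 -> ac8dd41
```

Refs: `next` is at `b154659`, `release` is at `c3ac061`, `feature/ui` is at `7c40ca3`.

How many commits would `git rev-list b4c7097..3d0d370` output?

Reachable from 3d0d370: {05bdd02, 1d8a70a, 31486ab, 3d0d370, 52fd5af, 5516a94, 5528f10, ac8dd41, b4c7097, c3ac061, ec0adc9, f7b3b5c}.
Reachable from b4c7097: {05bdd02, 31486ab, b4c7097, c3ac061}.
In 3d0d370's history but not b4c7097's: {1d8a70a, 3d0d370, 52fd5af, 5516a94, 5528f10, ac8dd41, ec0adc9, f7b3b5c} — 8 commits.

8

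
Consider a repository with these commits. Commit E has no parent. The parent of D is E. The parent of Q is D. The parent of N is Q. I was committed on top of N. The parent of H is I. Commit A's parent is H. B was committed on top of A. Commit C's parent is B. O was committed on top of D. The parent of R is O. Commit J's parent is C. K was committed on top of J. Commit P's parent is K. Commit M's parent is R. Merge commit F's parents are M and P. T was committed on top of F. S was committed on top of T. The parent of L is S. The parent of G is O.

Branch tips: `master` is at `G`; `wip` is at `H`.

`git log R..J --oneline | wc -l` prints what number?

8

Reachable from J: {A, B, C, D, E, H, I, J, N, Q}.
Reachable from R: {D, E, O, R}.
In J's history but not R's: {A, B, C, H, I, J, N, Q} — 8 commits.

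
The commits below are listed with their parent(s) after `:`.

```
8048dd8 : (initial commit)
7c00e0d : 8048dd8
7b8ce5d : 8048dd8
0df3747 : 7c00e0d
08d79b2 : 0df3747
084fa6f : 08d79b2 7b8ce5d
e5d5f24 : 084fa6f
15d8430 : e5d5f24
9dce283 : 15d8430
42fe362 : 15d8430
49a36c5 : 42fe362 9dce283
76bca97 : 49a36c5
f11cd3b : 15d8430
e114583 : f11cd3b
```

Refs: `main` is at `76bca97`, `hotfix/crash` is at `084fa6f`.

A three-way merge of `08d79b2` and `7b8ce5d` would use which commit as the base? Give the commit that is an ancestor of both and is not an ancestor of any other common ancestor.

8048dd8

Ancestors of 08d79b2: {08d79b2, 0df3747, 7c00e0d, 8048dd8}.
Ancestors of 7b8ce5d: {7b8ce5d, 8048dd8}.
Common ancestors: {8048dd8}.
The only common ancestor is 8048dd8, so it is the merge base.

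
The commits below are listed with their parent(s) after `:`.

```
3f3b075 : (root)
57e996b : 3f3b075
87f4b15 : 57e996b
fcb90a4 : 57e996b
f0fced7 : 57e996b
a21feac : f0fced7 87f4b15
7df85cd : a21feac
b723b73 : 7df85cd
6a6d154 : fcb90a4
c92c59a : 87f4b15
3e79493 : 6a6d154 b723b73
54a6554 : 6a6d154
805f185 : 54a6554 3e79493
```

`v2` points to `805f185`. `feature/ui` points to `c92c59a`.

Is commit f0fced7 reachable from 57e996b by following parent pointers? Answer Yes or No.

Ancestors of 57e996b: {3f3b075, 57e996b}.
f0fced7 is not in that set, so it is not an ancestor of 57e996b.

No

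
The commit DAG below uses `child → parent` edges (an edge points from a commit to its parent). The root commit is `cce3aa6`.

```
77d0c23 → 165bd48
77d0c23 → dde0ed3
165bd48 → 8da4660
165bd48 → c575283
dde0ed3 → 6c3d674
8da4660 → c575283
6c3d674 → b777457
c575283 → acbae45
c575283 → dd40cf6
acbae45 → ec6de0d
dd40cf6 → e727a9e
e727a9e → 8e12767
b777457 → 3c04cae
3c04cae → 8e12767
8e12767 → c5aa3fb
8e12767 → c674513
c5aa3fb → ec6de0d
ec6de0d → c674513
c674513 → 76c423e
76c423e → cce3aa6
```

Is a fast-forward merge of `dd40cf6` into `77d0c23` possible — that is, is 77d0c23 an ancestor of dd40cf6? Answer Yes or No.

No

A fast-forward from 77d0c23 to dd40cf6 is possible iff 77d0c23 is an ancestor of dd40cf6.
Ancestors of dd40cf6: {76c423e, 8e12767, c5aa3fb, c674513, cce3aa6, dd40cf6, e727a9e, ec6de0d}.
77d0c23 is not among them, so fast-forward is not possible.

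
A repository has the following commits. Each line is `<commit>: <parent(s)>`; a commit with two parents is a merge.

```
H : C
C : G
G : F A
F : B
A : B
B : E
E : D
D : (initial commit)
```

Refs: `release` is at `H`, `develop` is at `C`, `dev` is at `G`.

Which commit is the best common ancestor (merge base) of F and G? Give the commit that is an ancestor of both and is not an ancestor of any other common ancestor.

F

Ancestors of F: {B, D, E, F}.
Ancestors of G: {A, B, D, E, F, G}.
Common ancestors: {B, D, E, F}.
Among these, F is not an ancestor of any other common ancestor — it is the merge base.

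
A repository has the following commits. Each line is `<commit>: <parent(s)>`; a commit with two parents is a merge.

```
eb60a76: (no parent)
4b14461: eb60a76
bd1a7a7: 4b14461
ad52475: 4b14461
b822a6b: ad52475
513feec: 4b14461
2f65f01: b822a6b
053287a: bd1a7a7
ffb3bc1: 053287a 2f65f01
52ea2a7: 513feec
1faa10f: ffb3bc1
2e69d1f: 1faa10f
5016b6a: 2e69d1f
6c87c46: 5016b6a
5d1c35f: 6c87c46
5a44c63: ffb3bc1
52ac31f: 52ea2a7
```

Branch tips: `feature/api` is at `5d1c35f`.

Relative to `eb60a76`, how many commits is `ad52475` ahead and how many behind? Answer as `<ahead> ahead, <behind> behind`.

2 ahead, 0 behind

Reachable from ad52475: {4b14461, ad52475, eb60a76}.
Reachable from eb60a76: {eb60a76}.
Only in ad52475's history (ahead): {4b14461, ad52475} — 2.
Only in eb60a76's history (behind): {} — 0.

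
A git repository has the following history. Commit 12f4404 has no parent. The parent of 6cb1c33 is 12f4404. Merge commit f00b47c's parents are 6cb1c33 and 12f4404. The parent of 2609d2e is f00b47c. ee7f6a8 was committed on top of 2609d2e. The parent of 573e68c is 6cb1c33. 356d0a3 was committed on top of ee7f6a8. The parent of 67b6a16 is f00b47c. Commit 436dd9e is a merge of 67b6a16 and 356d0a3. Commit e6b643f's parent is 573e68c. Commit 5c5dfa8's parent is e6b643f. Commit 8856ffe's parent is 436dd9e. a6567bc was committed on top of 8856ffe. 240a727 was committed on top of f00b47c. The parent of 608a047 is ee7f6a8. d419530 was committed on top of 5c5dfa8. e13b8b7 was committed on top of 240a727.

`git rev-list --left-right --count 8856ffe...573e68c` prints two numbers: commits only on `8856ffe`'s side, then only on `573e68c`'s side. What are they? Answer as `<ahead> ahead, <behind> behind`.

7 ahead, 1 behind

Reachable from 8856ffe: {12f4404, 2609d2e, 356d0a3, 436dd9e, 67b6a16, 6cb1c33, 8856ffe, ee7f6a8, f00b47c}.
Reachable from 573e68c: {12f4404, 573e68c, 6cb1c33}.
Only in 8856ffe's history (ahead): {2609d2e, 356d0a3, 436dd9e, 67b6a16, 8856ffe, ee7f6a8, f00b47c} — 7.
Only in 573e68c's history (behind): {573e68c} — 1.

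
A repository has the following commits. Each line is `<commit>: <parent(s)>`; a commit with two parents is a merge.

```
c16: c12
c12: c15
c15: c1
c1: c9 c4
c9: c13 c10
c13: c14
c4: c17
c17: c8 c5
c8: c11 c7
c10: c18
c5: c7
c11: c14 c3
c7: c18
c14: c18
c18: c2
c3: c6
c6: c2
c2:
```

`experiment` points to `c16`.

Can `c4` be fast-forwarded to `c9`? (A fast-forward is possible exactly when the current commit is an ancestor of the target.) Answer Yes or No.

No

A fast-forward from c4 to c9 is possible iff c4 is an ancestor of c9.
Ancestors of c9: {c10, c13, c14, c18, c2, c9}.
c4 is not among them, so fast-forward is not possible.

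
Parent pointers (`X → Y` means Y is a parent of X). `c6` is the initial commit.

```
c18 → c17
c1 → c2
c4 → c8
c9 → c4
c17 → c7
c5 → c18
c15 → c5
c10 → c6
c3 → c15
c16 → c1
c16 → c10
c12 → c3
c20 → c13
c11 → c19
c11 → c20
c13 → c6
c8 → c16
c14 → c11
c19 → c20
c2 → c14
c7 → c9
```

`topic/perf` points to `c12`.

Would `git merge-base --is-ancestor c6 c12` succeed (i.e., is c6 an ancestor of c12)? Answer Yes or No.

Ancestors of c12 (commits reachable by following parents): {c1, c10, c11, c12, c13, c14, c15, c16, c17, c18, c19, c2, c20, c3, c4, c5, c6, c7, c8, c9}.
c6 is in that set, so it is an ancestor of c12.

Yes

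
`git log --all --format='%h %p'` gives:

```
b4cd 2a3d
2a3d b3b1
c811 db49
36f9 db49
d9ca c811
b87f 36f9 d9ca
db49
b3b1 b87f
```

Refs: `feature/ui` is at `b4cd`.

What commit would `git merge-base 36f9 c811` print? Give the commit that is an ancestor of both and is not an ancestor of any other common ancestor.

Ancestors of 36f9: {36f9, db49}.
Ancestors of c811: {c811, db49}.
Common ancestors: {db49}.
The only common ancestor is db49, so it is the merge base.

db49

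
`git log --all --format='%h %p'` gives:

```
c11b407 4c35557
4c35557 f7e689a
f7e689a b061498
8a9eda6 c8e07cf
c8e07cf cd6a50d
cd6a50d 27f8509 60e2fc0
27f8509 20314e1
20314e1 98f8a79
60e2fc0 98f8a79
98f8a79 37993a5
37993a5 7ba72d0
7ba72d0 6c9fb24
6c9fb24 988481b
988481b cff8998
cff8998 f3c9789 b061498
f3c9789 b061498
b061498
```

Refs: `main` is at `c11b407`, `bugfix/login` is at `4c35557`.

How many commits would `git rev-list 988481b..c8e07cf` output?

9

Reachable from c8e07cf: {20314e1, 27f8509, 37993a5, 60e2fc0, 6c9fb24, 7ba72d0, 988481b, 98f8a79, b061498, c8e07cf, cd6a50d, cff8998, f3c9789}.
Reachable from 988481b: {988481b, b061498, cff8998, f3c9789}.
In c8e07cf's history but not 988481b's: {20314e1, 27f8509, 37993a5, 60e2fc0, 6c9fb24, 7ba72d0, 98f8a79, c8e07cf, cd6a50d} — 9 commits.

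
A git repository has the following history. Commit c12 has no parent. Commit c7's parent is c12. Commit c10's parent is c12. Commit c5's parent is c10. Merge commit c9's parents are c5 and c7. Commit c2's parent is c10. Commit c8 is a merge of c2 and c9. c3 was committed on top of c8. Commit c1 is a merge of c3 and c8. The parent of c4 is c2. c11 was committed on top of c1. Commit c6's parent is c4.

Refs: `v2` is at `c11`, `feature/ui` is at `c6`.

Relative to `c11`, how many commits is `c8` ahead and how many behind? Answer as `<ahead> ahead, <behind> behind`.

0 ahead, 3 behind

Reachable from c8: {c10, c12, c2, c5, c7, c8, c9}.
Reachable from c11: {c1, c10, c11, c12, c2, c3, c5, c7, c8, c9}.
Only in c8's history (ahead): {} — 0.
Only in c11's history (behind): {c1, c11, c3} — 3.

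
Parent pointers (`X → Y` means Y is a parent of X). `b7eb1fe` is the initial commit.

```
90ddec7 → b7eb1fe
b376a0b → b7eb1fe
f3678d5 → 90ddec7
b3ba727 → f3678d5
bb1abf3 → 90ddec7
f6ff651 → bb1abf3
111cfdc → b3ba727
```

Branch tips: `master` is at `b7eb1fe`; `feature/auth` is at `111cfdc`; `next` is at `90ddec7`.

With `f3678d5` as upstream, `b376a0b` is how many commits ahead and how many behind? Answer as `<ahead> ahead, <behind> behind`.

1 ahead, 2 behind

Reachable from b376a0b: {b376a0b, b7eb1fe}.
Reachable from f3678d5: {90ddec7, b7eb1fe, f3678d5}.
Only in b376a0b's history (ahead): {b376a0b} — 1.
Only in f3678d5's history (behind): {90ddec7, f3678d5} — 2.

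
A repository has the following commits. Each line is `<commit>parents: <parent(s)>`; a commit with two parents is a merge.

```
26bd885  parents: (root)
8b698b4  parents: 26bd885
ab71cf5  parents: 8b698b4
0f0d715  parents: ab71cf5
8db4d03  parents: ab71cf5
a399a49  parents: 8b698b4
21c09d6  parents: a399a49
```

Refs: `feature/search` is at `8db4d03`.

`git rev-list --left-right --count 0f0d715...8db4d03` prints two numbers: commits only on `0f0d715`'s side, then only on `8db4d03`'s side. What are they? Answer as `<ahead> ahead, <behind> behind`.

1 ahead, 1 behind

Reachable from 0f0d715: {0f0d715, 26bd885, 8b698b4, ab71cf5}.
Reachable from 8db4d03: {26bd885, 8b698b4, 8db4d03, ab71cf5}.
Only in 0f0d715's history (ahead): {0f0d715} — 1.
Only in 8db4d03's history (behind): {8db4d03} — 1.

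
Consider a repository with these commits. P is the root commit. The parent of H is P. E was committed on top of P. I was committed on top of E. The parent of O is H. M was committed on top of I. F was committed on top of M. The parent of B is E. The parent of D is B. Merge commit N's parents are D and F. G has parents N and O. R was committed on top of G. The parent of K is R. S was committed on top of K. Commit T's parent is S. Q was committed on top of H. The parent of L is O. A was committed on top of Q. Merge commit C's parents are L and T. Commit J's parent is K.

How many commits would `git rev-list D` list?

4

Walking parent pointers from D: reachable set = {B, D, E, P}.
That is 4 commits.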